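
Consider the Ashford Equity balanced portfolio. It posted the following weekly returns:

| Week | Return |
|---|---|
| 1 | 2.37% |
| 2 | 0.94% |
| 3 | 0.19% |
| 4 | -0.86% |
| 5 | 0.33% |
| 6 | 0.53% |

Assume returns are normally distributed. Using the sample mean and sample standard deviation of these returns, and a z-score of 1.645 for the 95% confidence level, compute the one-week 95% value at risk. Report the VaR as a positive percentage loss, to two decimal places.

r̄ = (2.37 + 0.94 + 0.19 − 0.86 + 0.33 + 0.53) / 6 = 3.500 / 6 = 0.5833%
Σ(r − r̄)² = 5.6243; sample σ = √(5.6243/5) = 1.0606%
VaR = −(r̄ − z·σ) = −(0.5833 − 1.645 × 1.0606) = −(-1.1614) = 1.1614%

1.16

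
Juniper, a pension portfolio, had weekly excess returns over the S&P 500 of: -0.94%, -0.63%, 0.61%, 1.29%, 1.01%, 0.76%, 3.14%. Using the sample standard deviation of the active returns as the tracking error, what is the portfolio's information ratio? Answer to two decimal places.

0.56

Mean return r̄ = 5.240 / 7 = 0.7486%
Sample σ = √[Σ(r − r̄)² / 6] = √[10.8515 / 6] = √1.8086 = 1.3448%
IR = r̄ / tracking error = 0.7486 / 1.3448 = 0.5567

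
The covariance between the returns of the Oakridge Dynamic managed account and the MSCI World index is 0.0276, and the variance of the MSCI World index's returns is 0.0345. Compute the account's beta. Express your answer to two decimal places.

0.80

β = Cov(Rp, Rm) / Var(Rm) = 0.0276 / 0.0345 = 0.8000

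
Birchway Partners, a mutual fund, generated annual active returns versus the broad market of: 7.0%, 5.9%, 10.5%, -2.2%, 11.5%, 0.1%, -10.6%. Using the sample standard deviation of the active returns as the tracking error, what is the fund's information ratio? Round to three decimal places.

r̄ = (7 + 5.9 + 10.5 − 2.2 + 11.5 + 0.1 − 10.6) / 7 = 3.1714%
Σ(r − r̄)² = (7 − 3.1714)² + (5.9 − 3.1714)² + (10.5 − 3.1714)² + … = 373.1143
σ = √[373.1143 / 6] = 7.8858%
IR = r̄ / tracking error = 3.1714 / 7.8858 = 0.4022

0.402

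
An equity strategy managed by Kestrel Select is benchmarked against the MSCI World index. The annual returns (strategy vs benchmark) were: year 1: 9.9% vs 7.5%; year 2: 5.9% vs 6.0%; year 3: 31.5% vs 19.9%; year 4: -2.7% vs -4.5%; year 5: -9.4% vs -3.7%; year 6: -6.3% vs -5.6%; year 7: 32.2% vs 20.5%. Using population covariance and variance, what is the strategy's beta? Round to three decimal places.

r̄p = 8.7286%,  r̄m = 5.7286%
Cov = Σ(rp − r̄p)(rm − r̄m) / 7 = 161.2563
Var(rm) = Σ(rm − r̄m)² / 7 = 106.2992
β = Cov / Var = 161.2563 / 106.2992 = 1.5170

1.517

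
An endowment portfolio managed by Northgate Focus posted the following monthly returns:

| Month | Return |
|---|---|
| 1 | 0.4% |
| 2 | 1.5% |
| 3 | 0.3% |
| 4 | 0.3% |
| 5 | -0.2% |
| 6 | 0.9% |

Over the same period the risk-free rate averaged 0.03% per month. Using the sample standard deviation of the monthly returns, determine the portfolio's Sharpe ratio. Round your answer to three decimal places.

Mean return μ = 3.20 / 6 = 0.5333%
Σ(r − μ)² = 1.7333; sample σ = √(1.7333/5) = 0.5888%
Sharpe = (μ − rf) / σ = (0.5333 − 0.03) / 0.5888 = 0.5033 / 0.5888 = 0.8548

0.855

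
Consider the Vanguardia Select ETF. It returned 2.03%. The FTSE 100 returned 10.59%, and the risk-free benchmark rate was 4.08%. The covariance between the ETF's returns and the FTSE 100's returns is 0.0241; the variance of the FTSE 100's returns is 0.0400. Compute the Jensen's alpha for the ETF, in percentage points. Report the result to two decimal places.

β = Cov / Var = 0.0241 / 0.0400 = 0.6025
E[R] = Rf + β(Rm − Rf) = 4.08% + 0.6025 × (10.59% − 4.08%) = 8.0023%
α = Rp − E[R] = 2.03% − 8.0023% = -5.9723

-5.97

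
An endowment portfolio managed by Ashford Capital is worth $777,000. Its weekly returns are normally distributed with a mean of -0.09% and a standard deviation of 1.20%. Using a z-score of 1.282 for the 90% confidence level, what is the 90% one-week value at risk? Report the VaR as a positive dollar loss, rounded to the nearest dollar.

Return at the 90% tail: μ − z·σ = -0.09% − 1.282 × 1.20% = -0.09 − 1.5384 = -1.6284%
VaR = −(-1.6284%) × $777,000 = 1.6284% × $777,000 = $12,653

$12,653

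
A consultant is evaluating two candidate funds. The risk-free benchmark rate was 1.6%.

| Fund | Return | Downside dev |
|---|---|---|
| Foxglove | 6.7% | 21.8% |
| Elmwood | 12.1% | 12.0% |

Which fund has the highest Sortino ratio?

Elmwood

Foxglove: Sortino ratio = (6.7% − 1.6%) / 21.8% = 0.234
Elmwood: Sortino ratio = (12.1% − 1.6%) / 12.0% = 0.875
Highest: Elmwood (0.875).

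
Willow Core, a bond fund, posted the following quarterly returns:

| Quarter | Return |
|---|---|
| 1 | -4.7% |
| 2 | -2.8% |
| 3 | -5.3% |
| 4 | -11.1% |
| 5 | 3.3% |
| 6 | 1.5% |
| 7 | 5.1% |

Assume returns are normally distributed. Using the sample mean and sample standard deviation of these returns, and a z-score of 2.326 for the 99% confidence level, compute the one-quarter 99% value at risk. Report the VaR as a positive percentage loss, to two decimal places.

Mean return r̄ = -14.00 / 7 = -2.0000%
Σ(r − r̄)² = 192.3800; sample σ = √(192.3800/6) = 5.6624%
VaR = −(r̄ − z·σ) = −(-2.0000 − 2.326 × 5.6624) = −(-15.1707) = 15.1707%

15.17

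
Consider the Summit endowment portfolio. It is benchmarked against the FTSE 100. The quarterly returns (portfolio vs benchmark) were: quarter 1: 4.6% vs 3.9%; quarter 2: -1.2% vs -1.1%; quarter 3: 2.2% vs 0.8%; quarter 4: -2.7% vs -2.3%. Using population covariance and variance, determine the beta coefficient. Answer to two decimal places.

1.20

r̄p = 0.7250%,  r̄m = 0.3250%
Cov = Σ(rp − r̄p)(rm − r̄m) / 4 = 6.5719
Var(rm) = Σ(rm − r̄m)² / 4 = 5.4819
β = Cov / Var = 6.5719 / 5.4819 = 1.1988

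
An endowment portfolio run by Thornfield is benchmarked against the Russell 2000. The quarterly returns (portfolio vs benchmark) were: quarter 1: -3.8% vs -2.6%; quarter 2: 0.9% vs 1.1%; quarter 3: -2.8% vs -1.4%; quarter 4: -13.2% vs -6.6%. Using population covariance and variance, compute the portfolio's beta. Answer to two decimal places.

1.84

r̄p = -4.7250%,  r̄m = -2.3750%
Cov = Σ(rp − r̄p)(rm − r̄m) / 4 = 14.2556
Var(rm) = Σ(rm − r̄m)² / 4 = 7.7319
β = Cov / Var = 14.2556 / 7.7319 = 1.8437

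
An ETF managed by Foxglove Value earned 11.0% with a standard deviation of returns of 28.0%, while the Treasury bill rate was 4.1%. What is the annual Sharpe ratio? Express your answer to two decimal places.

0.25

Sharpe = (Rp − Rf) / σp = (11.0% − 4.1%) / 28.0% = 6.90% / 28.0% = 0.2464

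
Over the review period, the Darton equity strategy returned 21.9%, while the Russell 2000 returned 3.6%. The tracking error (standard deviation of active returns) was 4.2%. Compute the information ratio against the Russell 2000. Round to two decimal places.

IR = (Rp − Rb) / TE = (21.9% − 3.6%) / 4.2% = 18.30% / 4.2% = 4.3571

4.36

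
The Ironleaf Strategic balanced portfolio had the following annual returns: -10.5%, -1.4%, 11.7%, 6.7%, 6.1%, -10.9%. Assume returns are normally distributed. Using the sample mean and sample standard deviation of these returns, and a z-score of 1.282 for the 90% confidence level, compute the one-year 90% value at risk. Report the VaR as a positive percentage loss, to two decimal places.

11.87

Mean return r̄ = 1.70 / 6 = 0.2833%
Σ(r − r̄)² = (-10.5 − 0.2833)² + (-1.4 − 0.2833)² + … = 449.5283
σ = √[449.5283 / 5] = 9.4819%
VaR = −(r̄ − z·σ) = −(0.2833 − 1.282 × 9.4819) = −(-11.8725) = 11.8725%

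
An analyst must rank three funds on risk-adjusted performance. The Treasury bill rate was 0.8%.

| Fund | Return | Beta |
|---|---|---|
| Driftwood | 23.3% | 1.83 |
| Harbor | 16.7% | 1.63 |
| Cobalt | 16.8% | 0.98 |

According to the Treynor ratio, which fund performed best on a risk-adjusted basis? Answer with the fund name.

Driftwood: Treynor = (23.3% − 0.8%) / 1.83 = 12.295
Harbor: Treynor = (16.7% − 0.8%) / 1.63 = 9.755
Cobalt: Treynor = (16.8% − 0.8%) / 0.98 = 16.327
Highest: Cobalt (16.327).

Cobalt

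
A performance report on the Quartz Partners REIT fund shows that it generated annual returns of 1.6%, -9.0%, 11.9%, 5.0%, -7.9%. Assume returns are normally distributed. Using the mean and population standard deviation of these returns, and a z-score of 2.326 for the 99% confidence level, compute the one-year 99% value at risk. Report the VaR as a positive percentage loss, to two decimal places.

18.06

Mean return μ = 1.60 / 5 = 0.3200%
Σ(r − μ)² = (1.6 − 0.3200)² + (-9 − 0.3200)² + (11.9 − 0.3200)² + … = 312.0680
population σ = √(312.0680 / 5) = √62.4136 = 7.9002%
VaR = −(μ − z·σ) = −(0.3200 − 2.326 × 7.9002) = −(-18.0559) = 18.0559%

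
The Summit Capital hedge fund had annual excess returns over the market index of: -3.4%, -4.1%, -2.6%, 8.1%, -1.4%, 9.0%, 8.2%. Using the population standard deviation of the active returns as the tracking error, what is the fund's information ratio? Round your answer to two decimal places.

μ = (-3.4 − 4.1 − 2.6 + 8.1 − 1.4 + 9 + 8.2) / 7 = 1.9714%
Population σ = √[Σ(r − μ)² / 7] = √[223.7343 / 7] = √31.9620 = 5.6535%
IR = μ / tracking error = 1.9714 / 5.6535 = 0.3487

0.35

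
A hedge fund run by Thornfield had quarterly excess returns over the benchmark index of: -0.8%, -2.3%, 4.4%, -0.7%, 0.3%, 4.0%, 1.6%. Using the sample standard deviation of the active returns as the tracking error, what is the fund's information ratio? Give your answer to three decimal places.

r̄ = (-0.8 − 2.3 + 4.4 − 0.7 + 0.3 + 4 + 1.6) / 7 = 6.50 / 7 = 0.9286%
Σ(r − r̄)² = (-0.8 − 0.9286)² + (-2.3 − 0.9286)² + … = 38.3943
σ = √[38.3943 / 6] = 2.5296%
IR = r̄ / tracking error = 0.9286 / 2.5296 = 0.3671

0.367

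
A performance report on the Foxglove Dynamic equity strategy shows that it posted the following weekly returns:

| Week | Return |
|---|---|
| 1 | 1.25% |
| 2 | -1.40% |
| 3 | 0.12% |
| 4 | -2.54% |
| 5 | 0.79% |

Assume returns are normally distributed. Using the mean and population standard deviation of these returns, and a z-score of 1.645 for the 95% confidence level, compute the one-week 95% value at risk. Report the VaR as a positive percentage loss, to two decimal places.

Mean return μ = -1.780 / 5 = -0.3560%
Σ(r − μ)² = 9.9789; population σ = √(9.9789/5) = 1.4127%
VaR = −(μ − z·σ) = −(-0.3560 − 1.645 × 1.4127) = −(-2.6799) = 2.6799%

2.68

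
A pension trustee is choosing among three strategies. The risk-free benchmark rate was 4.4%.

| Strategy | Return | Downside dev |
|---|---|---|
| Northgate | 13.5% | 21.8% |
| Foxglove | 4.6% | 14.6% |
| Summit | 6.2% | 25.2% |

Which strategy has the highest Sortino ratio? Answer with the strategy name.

Northgate: Sortino ratio = (13.5% − 4.4%) / 21.8% = 0.417
Foxglove: Sortino ratio = (4.6% − 4.4%) / 14.6% = 0.014
Summit: Sortino ratio = (6.2% − 4.4%) / 25.2% = 0.071
Highest: Northgate (0.417).

Northgate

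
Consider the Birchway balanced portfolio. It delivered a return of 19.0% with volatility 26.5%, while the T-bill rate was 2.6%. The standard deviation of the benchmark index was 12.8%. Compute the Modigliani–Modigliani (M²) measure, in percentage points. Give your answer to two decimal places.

Sharpe = (Rp − Rf) / σp = (19.0% − 2.6%) / 26.5% = 0.6189
M² = Rf + Sharpe × σm = 2.6% + 0.6189 × 12.8% = 10.5219%

10.52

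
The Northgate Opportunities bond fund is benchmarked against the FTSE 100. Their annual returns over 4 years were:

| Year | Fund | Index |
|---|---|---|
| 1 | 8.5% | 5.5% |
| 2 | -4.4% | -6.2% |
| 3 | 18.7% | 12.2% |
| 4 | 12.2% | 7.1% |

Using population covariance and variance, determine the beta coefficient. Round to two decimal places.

1.25

r̄p = 8.7500%,  r̄m = 4.6500%
Cov = Σ(rp − r̄p)(rm − r̄m) / 4 = 56.5100
Var(rm) = Σ(rm − r̄m)² / 4 = 45.3625
β = Cov / Var = 56.5100 / 45.3625 = 1.2457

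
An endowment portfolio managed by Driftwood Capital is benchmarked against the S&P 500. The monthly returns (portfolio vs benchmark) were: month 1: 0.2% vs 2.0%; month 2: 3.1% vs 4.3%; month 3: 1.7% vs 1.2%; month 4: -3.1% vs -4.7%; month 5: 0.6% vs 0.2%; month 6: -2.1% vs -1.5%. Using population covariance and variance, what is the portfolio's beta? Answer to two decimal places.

r̄p = 0.0667%,  r̄m = 0.2500%
Cov = Σ(rp − r̄p)(rm − r̄m) / 6 = 5.5850
Var(rm) = Σ(rm − r̄m)² / 6 = 7.9892
β = Cov / Var = 5.5850 / 7.9892 = 0.6991

0.70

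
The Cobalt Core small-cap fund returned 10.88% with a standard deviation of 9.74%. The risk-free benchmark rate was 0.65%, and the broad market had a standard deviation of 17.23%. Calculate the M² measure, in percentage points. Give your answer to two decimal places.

18.75

Sharpe = (Rp − Rf) / σp = (10.88% − 0.65%) / 9.74% = 1.0503
M² = Rf + Sharpe × σm = 0.65% + 1.0503 × 17.23% = 18.7467%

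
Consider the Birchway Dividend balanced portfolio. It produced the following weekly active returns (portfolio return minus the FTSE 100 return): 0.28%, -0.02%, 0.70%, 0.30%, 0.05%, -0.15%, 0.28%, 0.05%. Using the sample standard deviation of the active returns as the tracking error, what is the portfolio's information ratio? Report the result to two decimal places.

Mean return r̄ = 1.490 / 8 = 0.1863%
Σ(r − r̄)² = 0.4872; sample σ = √(0.4872/7) = 0.2638%
IR = r̄ / tracking error = 0.1863 / 0.2638 = 0.7062

0.71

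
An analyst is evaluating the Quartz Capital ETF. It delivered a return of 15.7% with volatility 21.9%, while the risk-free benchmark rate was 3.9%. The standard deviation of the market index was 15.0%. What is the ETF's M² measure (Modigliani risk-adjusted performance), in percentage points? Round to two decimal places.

Sharpe = (Rp − Rf) / σp = (15.7% − 3.9%) / 21.9% = 0.5388
M² = Rf + Sharpe × σm = 3.9% + 0.5388 × 15.0% = 11.9820%

11.98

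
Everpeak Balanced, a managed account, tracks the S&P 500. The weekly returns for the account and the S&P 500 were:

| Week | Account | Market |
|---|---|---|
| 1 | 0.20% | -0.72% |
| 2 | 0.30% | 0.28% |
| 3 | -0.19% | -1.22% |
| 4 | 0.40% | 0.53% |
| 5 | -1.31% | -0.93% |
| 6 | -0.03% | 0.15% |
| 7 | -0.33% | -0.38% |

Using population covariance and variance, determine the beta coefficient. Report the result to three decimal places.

r̄p = -0.1371%,  r̄m = -0.3271%
Cov = Σ(rp − r̄p)(rm − r̄m) / 7 = 0.2013
Var(rm) = Σ(rm − r̄m)² / 7 = 0.3784
β = Cov / Var = 0.2013 / 0.3784 = 0.5320

0.532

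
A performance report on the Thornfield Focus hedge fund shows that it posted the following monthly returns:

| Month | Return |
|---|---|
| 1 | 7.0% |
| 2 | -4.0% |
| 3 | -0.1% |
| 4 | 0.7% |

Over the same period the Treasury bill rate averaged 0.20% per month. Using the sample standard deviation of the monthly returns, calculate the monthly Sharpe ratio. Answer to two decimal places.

0.15

Mean return μ = 3.60 / 4 = 0.9000%
Sample std dev = √[62.2600 / 3] = 4.5556%
Sharpe = (μ − rf) / σ = (0.9000 − 0.2) / 4.5556 = 0.7000 / 4.5556 = 0.1537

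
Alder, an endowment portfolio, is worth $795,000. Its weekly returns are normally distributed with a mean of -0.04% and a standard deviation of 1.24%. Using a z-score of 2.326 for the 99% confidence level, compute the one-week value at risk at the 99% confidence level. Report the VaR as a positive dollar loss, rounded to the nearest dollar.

$23,248

Return at the 99% tail: μ − z·σ = -0.04% − 2.326 × 1.24% = -0.04 − 2.88424 = -2.92424%
VaR = −(-2.92424%) × $795,000 = 2.92424% × $795,000 = $23,248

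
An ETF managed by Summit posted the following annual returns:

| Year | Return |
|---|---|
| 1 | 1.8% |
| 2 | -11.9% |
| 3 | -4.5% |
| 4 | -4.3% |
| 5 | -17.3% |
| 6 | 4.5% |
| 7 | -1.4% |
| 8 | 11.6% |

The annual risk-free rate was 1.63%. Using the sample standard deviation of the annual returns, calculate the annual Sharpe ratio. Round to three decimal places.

-0.474

Mean return r̄ = -21.50 / 8 = -2.6875%
Sample std dev = √[581.8688 / 7] = 9.1172%
Sharpe = (r̄ − rf) / σ = (-2.6875 − 1.63) / 9.1172 = -4.3175 / 9.1172 = -0.4736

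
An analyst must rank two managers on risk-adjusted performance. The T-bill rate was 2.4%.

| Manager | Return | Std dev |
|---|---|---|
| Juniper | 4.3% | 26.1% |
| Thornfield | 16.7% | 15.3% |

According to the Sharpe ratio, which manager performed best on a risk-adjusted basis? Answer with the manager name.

Juniper: Sharpe ratio = (4.3% − 2.4%) / 26.1% = 0.073
Thornfield: Sharpe ratio = (16.7% − 2.4%) / 15.3% = 0.935
Highest: Thornfield (0.935).

Thornfield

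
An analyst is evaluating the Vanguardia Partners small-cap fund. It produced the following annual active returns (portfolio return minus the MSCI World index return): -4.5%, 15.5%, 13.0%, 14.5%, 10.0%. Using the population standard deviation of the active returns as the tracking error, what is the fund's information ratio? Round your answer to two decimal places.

r̄ = (-4.5 + 15.5 + 13 + 14.5 + 10) / 5 = 48.50 / 5 = 9.7000%
Σ(r − r̄)² = (-4.5 − 9.7000)² + (15.5 − 9.7000)² + … = 269.3000
population σ = √(269.3000 / 5) = √53.8600 = 7.3389%
IR = r̄ / tracking error = 9.7000 / 7.3389 = 1.3217

1.32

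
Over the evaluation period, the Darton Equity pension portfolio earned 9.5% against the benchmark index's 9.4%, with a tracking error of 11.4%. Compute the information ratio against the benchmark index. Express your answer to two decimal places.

0.01

IR = (Rp − Rb) / TE = (9.5% − 9.4%) / 11.4% = 0.10% / 11.4% = 0.0088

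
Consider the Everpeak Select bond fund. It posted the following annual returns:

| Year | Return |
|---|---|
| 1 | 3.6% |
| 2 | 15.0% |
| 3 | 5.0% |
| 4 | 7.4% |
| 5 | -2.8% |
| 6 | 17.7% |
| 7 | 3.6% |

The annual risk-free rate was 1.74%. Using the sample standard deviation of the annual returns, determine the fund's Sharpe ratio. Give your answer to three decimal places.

μ = (3.6 + 15 + 5 + 7.4 − 2.8 + 17.7 + 3.6) / 7 = 49.50 / 7 = 7.0714%
Σ(r − μ)² = 301.7743; sample σ = √(301.7743/6) = 7.0919%
Sharpe = (μ − rf) / σ = (7.0714 − 1.74) / 7.0919 = 5.3314 / 7.0919 = 0.7518

0.752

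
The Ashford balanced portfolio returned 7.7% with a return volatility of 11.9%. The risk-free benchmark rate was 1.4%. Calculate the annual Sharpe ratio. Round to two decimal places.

0.53

Sharpe = (Rp − Rf) / σp = (7.7% − 1.4%) / 11.9% = 6.30% / 11.9% = 0.5294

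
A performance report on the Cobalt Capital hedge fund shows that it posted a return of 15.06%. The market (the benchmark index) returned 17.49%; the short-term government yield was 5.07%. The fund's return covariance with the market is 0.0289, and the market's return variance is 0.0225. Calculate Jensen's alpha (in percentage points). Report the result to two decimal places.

-5.96

β = Cov / Var = 0.0289 / 0.0225 = 1.2844
E[R] = Rf + β(Rm − Rf) = 5.07% + 1.2844 × (17.49% − 5.07%) = 21.0222%
α = Rp − E[R] = 15.06% − 21.0222% = -5.9622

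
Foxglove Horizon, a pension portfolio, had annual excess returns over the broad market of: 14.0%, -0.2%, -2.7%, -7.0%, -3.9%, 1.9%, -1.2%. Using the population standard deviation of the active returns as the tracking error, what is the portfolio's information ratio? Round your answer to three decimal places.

r̄ = (14 − 0.2 − 2.7 − 7 − 3.9 + 1.9 − 1.2) / 7 = 0.1286%
Σ(r − r̄)² = (14 − 0.1286)² + (-0.2 − 0.1286)² + (-2.7 − 0.1286)² + … = 272.4743
σ = √[272.4743 / 7] = 6.2390%
IR = r̄ / tracking error = 0.1286 / 6.2390 = 0.0206

0.021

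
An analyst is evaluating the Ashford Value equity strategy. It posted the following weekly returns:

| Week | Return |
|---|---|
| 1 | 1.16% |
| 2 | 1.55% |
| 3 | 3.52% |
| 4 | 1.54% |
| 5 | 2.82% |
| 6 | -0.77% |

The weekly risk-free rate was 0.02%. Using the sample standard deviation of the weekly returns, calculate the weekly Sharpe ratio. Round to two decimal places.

r̄ = (1.16 + 1.55 + 3.52 + 1.54 + 2.82 − 0.77) / 6 = 1.6367%
Σ(r − r̄)² = (1.16 − 1.6367)² + (1.55 − 1.6367)² + … = 10.9833
sample σ = √(10.9833 / 5) = √2.1967 = 1.4821%
Sharpe = (r̄ − rf) / σ = (1.6367 − 0.02) / 1.4821 = 1.6167 / 1.4821 = 1.0908

1.09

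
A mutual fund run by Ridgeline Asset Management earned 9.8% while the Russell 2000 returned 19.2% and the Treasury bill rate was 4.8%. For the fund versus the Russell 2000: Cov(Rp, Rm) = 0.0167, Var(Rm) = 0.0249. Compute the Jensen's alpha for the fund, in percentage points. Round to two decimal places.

β = Cov / Var = 0.0167 / 0.0249 = 0.6707
E[R] = Rf + β(Rm − Rf) = 4.8% + 0.6707 × (19.2% − 4.8%) = 14.4581%
α = Rp − E[R] = 9.8% − 14.4581% = -4.6581

-4.66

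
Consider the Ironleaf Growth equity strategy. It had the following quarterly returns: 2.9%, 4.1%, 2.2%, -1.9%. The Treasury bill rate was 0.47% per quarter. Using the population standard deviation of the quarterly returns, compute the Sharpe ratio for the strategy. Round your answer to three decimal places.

0.601

Mean return r̄ = 7.30 / 4 = 1.8250%
Σ(r − r̄)² = (2.9 − 1.8250)² + (4.1 − 1.8250)² + (2.2 − 1.8250)² + … = 20.3475
σ = √[20.3475 / 4] = 2.2554%
Sharpe = (r̄ − rf) / σ = (1.8250 − 0.47) / 2.2554 = 1.3550 / 2.2554 = 0.6008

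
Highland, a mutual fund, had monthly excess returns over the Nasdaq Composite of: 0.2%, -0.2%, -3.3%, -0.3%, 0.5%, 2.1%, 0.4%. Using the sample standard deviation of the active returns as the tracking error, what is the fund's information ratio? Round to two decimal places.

-0.05

μ = (0.2 − 0.2 − 3.3 − 0.3 + 0.5 + 2.1 + 0.4) / 7 = -0.0857%
Σ(r − μ)² = (0.2 − (-0.0857))² + (-0.2 − (-0.0857))² + … = 15.8286
sample σ = √(15.8286 / 6) = √2.6381 = 1.6242%
IR = μ / tracking error = -0.0857 / 1.6242 = -0.0528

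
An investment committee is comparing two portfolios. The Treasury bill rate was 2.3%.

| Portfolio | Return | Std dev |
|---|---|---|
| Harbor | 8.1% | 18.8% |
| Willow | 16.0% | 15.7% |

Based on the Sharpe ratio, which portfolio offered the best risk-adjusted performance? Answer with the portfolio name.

Willow

Harbor: Sharpe ratio = (8.1% − 2.3%) / 18.8% = 0.309
Willow: Sharpe ratio = (16.0% − 2.3%) / 15.7% = 0.873
Highest: Willow (0.873).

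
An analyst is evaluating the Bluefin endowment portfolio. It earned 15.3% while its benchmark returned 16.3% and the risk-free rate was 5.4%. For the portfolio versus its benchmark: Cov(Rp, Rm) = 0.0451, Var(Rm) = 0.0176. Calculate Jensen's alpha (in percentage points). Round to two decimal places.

-18.03

β = Cov / Var = 0.0451 / 0.0176 = 2.5625
E[R] = Rf + β(Rm − Rf) = 5.4% + 2.5625 × (16.3% − 5.4%) = 33.3313%
α = Rp − E[R] = 15.3% − 33.3313% = -18.0313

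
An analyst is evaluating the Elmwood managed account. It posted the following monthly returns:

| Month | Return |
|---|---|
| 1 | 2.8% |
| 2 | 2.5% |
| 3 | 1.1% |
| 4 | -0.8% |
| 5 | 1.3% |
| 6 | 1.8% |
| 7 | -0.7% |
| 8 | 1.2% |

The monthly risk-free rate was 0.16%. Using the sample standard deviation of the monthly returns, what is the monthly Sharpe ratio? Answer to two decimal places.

Mean return μ = 9.20 / 8 = 1.1500%
Σ(r − μ)² = (2.8 − 1.1500)² + (2.5 − 1.1500)² + … = 12.2200
σ = √[12.2200 / 7] = 1.3213%
Sharpe = (μ − rf) / σ = (1.1500 − 0.16) / 1.3213 = 0.9900 / 1.3213 = 0.7493

0.75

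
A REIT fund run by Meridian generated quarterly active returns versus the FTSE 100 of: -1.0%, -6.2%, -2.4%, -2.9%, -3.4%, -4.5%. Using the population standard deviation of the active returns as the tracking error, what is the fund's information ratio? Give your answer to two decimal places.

-2.08

Mean return r̄ = -20.40 / 6 = -3.4000%
Population σ = √[Σ(r − r̄)² / 6] = √[16.0600 / 6] = √2.6767 = 1.6361%
IR = r̄ / tracking error = -3.4000 / 1.6361 = -2.0781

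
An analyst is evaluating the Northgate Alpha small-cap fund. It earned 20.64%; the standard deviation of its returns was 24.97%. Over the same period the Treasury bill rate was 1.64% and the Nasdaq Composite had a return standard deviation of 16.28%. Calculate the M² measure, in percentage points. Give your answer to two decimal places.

14.03

Sharpe = (Rp − Rf) / σp = (20.64% − 1.64%) / 24.97% = 0.7609
M² = Rf + Sharpe × σm = 1.64% + 0.7609 × 16.28% = 14.0275%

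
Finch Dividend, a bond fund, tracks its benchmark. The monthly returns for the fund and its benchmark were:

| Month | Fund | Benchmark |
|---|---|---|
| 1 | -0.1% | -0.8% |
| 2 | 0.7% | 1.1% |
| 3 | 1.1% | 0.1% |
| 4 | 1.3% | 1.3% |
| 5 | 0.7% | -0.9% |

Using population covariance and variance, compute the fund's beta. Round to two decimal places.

r̄p = 0.7400%,  r̄m = 0.1600%
Cov = Σ(rp − r̄p)(rm − r̄m) / 5 = 0.2856
Var(rm) = Σ(rm − r̄m)² / 5 = 0.8464
β = Cov / Var = 0.2856 / 0.8464 = 0.3374

0.34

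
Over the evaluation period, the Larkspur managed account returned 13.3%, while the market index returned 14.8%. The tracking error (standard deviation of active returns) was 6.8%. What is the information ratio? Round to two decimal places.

IR = (Rp − Rb) / TE = (13.3% − 14.8%) / 6.8% = -1.50% / 6.8% = -0.2206

-0.22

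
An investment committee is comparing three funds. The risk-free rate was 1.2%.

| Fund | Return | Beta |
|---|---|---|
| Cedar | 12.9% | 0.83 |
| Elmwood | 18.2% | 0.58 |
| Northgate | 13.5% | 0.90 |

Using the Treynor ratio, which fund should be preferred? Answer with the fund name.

Cedar: Treynor = (12.9% − 1.2%) / 0.83 = 14.096
Elmwood: Treynor = (18.2% − 1.2%) / 0.58 = 29.310
Northgate: Treynor = (13.5% − 1.2%) / 0.90 = 13.667
Highest: Elmwood (29.310).

Elmwood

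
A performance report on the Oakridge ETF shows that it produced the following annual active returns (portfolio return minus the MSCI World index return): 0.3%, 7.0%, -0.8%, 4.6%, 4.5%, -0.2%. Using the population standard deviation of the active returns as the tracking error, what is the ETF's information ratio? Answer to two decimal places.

0.87

Mean return μ = 15.40 / 6 = 2.5667%
Σ(r − μ)² = 51.6533; population σ = √(51.6533/6) = 2.9341%
IR = μ / tracking error = 2.5667 / 2.9341 = 0.8748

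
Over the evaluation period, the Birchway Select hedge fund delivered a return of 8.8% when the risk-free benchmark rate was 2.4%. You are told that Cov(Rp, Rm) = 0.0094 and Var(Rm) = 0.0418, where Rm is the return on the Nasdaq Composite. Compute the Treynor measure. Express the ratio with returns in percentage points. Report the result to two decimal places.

28.46

β = Cov / Var = 0.0094 / 0.0418 = 0.2249
Treynor = (Rp − Rf) / β = (8.8% − 2.4%) / 0.2249 = 6.40 / 0.2249 = 28.4571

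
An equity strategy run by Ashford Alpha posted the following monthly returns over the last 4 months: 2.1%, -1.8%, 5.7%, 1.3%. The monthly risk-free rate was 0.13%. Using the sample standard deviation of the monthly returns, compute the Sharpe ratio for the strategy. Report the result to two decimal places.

r̄ = (2.1 − 1.8 + 5.7 + 1.3) / 4 = 7.30 / 4 = 1.8250%
Sample std dev = √[28.5075 / 3] = 3.0826%
Sharpe = (r̄ − rf) / σ = (1.8250 − 0.13) / 3.0826 = 1.6950 / 3.0826 = 0.5499

0.55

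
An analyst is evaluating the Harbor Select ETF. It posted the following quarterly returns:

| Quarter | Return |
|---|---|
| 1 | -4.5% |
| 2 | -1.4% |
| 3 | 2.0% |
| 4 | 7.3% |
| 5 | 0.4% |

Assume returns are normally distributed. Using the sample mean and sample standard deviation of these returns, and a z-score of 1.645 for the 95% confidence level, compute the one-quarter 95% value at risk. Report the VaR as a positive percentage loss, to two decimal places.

6.45

μ = (-4.5 − 1.4 + 2 + 7.3 + 0.4) / 5 = 0.7600%
Σ(r − μ)² = (-4.5 − 0.7600)² + (-1.4 − 0.7600)² + … = 76.7720
σ = √[76.7720 / 4] = 4.3810%
VaR = −(μ − z·σ) = −(0.7600 − 1.645 × 4.3810) = −(-6.4467) = 6.4467%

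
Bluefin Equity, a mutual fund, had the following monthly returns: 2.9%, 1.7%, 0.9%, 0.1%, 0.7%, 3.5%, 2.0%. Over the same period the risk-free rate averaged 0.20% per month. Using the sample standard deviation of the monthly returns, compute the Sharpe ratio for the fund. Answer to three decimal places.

Mean return r̄ = 11.80 / 7 = 1.6857%
Σ(r − r̄)² = (2.9 − 1.6857)² + (1.7 − 1.6857)² + … = 8.9686
sample σ = √(8.9686 / 6) = √1.4948 = 1.2226%
Sharpe = (r̄ − rf) / σ = (1.6857 − 0.2) / 1.2226 = 1.4857 / 1.2226 = 1.2152

1.215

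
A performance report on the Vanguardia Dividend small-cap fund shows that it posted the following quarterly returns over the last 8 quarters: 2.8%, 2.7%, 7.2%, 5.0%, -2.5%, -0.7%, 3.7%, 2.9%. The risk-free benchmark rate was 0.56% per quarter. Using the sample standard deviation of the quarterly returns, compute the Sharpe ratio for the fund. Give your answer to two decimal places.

r̄ = (2.8 + 2.7 + 7.2 + 5 − 2.5 − 0.7 + 3.7 + 2.9) / 8 = 21.10 / 8 = 2.6375%
Sample std dev = √[65.1588 / 7] = 3.0510%
Sharpe = (r̄ − rf) / σ = (2.6375 − 0.56) / 3.0510 = 2.0775 / 3.0510 = 0.6809

0.68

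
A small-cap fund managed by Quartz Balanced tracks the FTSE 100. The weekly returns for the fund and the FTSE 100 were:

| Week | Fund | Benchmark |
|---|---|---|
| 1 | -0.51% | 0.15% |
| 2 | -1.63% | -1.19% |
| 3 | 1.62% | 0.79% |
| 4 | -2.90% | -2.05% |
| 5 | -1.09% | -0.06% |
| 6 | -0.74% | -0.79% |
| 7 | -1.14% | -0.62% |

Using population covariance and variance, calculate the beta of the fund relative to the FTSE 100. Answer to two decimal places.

1.33

r̄p = -0.9129%,  r̄m = -0.5386%
Cov = Σ(rp − r̄p)(rm − r̄m) / 7 = 1.0005
Var(rm) = Σ(rm − r̄m)² / 7 = 0.7496
β = Cov / Var = 1.0005 / 0.7496 = 1.3347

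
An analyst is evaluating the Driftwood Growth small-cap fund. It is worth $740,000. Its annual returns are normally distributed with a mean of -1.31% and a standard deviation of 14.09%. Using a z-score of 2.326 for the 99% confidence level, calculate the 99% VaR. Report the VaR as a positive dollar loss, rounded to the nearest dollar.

$252,217

Return at the 99% tail: μ − z·σ = -1.31% − 2.326 × 14.09% = -1.31 − 32.77334 = -34.08334%
VaR = −(-34.08334%) × $740,000 = 34.08334% × $740,000 = $252,217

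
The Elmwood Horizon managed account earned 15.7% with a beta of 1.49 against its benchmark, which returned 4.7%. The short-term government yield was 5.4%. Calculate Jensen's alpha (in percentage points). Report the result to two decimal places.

CAPM expected return = Rf + β(Rm − Rf) = 5.4% + 1.49 × (4.7% − 5.4%) = 5.4 + 1.49 × -0.70 = 4.3570%
Jensen's α = Rp − E[R] = 15.7% − 4.3570% = 11.3430

11.34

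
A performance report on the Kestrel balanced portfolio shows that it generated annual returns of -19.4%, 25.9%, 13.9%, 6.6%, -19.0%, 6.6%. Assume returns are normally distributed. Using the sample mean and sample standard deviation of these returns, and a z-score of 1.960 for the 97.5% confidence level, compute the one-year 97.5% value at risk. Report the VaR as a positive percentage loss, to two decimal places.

r̄ = (-19.4 + 25.9 + 13.9 + 6.6 − 19 + 6.6) / 6 = 14.60 / 6 = 2.4333%
Sample σ = √[Σ(r − r̄)² / 5] = √[1652.9733 / 5] = √330.5947 = 18.1823%
VaR = −(r̄ − z·σ) = −(2.4333 − 1.960 × 18.1823) = −(-33.2040) = 33.2040%

33.20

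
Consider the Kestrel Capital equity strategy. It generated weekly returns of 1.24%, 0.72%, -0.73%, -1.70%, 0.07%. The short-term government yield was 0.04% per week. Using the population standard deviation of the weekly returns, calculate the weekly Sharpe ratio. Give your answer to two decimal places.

-0.11

r̄ = (1.24 + 0.72 − 0.73 − 1.7 + 0.07) / 5 = -0.400 / 5 = -0.0800%
Population σ = √[Σ(r − r̄)² / 5] = √[5.4518 / 5] = √1.0904 = 1.0442%
Sharpe = (r̄ − rf) / σ = (-0.0800 − 0.04) / 1.0442 = -0.1200 / 1.0442 = -0.1149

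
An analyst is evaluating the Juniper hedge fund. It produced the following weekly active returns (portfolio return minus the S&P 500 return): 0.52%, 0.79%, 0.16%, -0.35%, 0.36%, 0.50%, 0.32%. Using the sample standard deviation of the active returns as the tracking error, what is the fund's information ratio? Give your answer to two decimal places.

r̄ = (0.52 + 0.79 + 0.16 − 0.35 + 0.36 + 0.5 + 0.32) / 7 = 2.300 / 7 = 0.3286%
Sample std dev = √[0.7689 / 6] = 0.3580%
IR = r̄ / tracking error = 0.3286 / 0.3580 = 0.9179

0.92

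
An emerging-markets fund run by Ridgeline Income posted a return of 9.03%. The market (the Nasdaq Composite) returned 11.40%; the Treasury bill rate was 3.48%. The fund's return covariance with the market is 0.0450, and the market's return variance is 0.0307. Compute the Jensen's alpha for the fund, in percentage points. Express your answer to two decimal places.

-6.06

β = Cov / Var = 0.0450 / 0.0307 = 1.4658
E[R] = Rf + β(Rm − Rf) = 3.48% + 1.4658 × (11.40% − 3.48%) = 15.0891%
α = Rp − E[R] = 9.03% − 15.0891% = -6.0591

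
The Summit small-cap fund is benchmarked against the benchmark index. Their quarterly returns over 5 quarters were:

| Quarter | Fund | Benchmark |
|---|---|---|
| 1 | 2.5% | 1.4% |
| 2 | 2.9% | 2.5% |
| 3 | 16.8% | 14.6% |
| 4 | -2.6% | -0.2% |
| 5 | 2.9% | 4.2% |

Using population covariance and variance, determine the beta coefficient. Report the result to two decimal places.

r̄p = 4.5000%,  r̄m = 4.5000%
Cov = Σ(rp − r̄p)(rm − r̄m) / 5 = 33.4960
Var(rm) = Σ(rm − r̄m)² / 5 = 27.5600
β = Cov / Var = 33.4960 / 27.5600 = 1.2154

1.22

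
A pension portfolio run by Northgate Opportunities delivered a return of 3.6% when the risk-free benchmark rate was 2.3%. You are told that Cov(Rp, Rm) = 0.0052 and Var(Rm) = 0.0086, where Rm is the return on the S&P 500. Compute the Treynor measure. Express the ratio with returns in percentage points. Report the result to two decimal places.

2.15

β = Cov / Var = 0.0052 / 0.0086 = 0.6047
Treynor = (Rp − Rf) / β = (3.6% − 2.3%) / 0.6047 = 1.30 / 0.6047 = 2.1498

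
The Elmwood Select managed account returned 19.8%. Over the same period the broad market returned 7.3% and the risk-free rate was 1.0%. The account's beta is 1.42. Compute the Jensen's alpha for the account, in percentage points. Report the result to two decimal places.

CAPM expected return = Rf + β(Rm − Rf) = 1.0% + 1.42 × (7.3% − 1.0%) = 1 + 1.42 × 6.30 = 9.9460%
Jensen's α = Rp − E[R] = 19.8% − 9.9460% = 9.8540

9.85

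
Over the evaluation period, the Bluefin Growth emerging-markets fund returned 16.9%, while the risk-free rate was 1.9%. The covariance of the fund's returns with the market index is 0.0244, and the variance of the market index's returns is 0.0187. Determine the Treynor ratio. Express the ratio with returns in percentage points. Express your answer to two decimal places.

11.50

β = Cov / Var = 0.0244 / 0.0187 = 1.3048
Treynor = (Rp − Rf) / β = (16.9% − 1.9%) / 1.3048 = 15.00 / 1.3048 = 11.4960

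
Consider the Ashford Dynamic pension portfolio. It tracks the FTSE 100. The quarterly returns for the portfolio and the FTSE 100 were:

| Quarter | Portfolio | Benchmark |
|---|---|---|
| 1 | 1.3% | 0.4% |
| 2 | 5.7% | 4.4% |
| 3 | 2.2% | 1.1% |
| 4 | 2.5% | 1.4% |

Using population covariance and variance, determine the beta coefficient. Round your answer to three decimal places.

1.085

r̄p = 2.9250%,  r̄m = 1.8250%
Cov = Σ(rp − r̄p)(rm − r̄m) / 4 = 2.5419
Var(rm) = Σ(rm − r̄m)² / 4 = 2.3419
β = Cov / Var = 2.5419 / 2.3419 = 1.0854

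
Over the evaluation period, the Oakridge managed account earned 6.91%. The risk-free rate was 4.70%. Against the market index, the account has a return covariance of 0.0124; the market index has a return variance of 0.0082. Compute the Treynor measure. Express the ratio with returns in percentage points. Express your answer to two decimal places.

β = Cov / Var = 0.0124 / 0.0082 = 1.5122
Treynor = (Rp − Rf) / β = (6.91% − 4.70%) / 1.5122 = 2.21 / 1.5122 = 1.4614

1.46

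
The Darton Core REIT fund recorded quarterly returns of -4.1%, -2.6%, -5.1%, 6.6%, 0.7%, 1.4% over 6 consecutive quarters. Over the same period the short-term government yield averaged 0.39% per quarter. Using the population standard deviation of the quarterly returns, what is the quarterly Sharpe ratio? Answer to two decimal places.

-0.23

r̄ = (-4.1 − 2.6 − 5.1 + 6.6 + 0.7 + 1.4) / 6 = -0.5167%
Population std dev = √[93.9883 / 6] = 3.9579%
Sharpe = (r̄ − rf) / σ = (-0.5167 − 0.39) / 3.9579 = -0.9067 / 3.9579 = -0.2291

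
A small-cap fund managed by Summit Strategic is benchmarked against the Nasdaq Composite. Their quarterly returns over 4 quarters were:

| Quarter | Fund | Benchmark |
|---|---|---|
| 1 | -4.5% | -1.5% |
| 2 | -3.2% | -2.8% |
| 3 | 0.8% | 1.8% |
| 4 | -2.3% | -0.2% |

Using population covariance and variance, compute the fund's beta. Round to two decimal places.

r̄p = -2.3000%,  r̄m = -0.6750%
Cov = Σ(rp − r̄p)(rm − r̄m) / 4 = 2.8500
Var(rm) = Σ(rm − r̄m)² / 4 = 2.8869
β = Cov / Var = 2.8500 / 2.8869 = 0.9872

0.99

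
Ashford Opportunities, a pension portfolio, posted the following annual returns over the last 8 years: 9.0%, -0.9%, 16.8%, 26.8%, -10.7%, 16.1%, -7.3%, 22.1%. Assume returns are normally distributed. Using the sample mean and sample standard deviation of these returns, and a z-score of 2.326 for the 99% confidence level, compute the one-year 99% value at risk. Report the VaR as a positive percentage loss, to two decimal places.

23.33

Mean return r̄ = 71.90 / 8 = 8.9875%
Sample σ = √[Σ(r − r̄)² / 7] = √[1351.4888 / 7] = √193.0698 = 13.8950%
VaR = −(r̄ − z·σ) = −(8.9875 − 2.326 × 13.8950) = −(-23.3323) = 23.3323%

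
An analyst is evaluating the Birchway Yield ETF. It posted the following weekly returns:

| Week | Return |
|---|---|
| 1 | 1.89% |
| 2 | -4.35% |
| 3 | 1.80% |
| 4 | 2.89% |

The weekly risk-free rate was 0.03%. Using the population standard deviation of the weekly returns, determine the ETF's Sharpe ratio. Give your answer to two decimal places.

r̄ = (1.89 − 4.35 + 1.8 + 2.89) / 4 = 2.230 / 4 = 0.5575%
Σ(r − r̄)² = (1.89 − 0.5575)² + (-4.35 − 0.5575)² + … = 32.8435
population σ = √(32.8435 / 4) = √8.2109 = 2.8655%
Sharpe = (r̄ − rf) / σ = (0.5575 − 0.03) / 2.8655 = 0.5275 / 2.8655 = 0.1841

0.18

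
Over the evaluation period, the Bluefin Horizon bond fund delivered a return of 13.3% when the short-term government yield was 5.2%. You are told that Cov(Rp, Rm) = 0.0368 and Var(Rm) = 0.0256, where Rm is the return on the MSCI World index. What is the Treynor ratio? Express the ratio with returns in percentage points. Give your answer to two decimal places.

β = Cov / Var = 0.0368 / 0.0256 = 1.4375
Treynor = (Rp − Rf) / β = (13.3% − 5.2%) / 1.4375 = 8.10 / 1.4375 = 5.6348

5.63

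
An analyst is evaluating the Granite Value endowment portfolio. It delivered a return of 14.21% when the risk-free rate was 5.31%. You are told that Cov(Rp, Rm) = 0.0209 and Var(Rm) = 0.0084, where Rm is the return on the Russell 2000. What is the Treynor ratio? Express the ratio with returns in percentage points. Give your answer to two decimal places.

3.58

β = Cov / Var = 0.0209 / 0.0084 = 2.4881
Treynor = (Rp − Rf) / β = (14.21% − 5.31%) / 2.4881 = 8.90 / 2.4881 = 3.5770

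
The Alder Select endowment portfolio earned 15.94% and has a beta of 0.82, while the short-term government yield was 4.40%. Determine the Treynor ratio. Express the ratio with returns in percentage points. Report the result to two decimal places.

Treynor = (Rp − Rf) / β = (15.94% − 4.40%) / 0.82 = 11.54 / 0.82 = 14.0732

14.07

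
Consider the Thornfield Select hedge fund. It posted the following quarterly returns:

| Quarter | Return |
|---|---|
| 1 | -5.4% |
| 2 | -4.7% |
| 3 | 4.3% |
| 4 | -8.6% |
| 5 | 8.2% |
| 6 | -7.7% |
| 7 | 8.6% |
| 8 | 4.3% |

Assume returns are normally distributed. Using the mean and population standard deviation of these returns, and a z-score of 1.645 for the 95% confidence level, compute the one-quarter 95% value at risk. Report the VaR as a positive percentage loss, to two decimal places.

11.20

r̄ = (-5.4 − 4.7 + 4.3 − 8.6 + 8.2 − 7.7 + 8.6 + 4.3) / 8 = -0.1250%
Σ(r − r̄)² = (-5.4 − (-0.1250))² + (-4.7 − (-0.1250))² + (4.3 − (-0.1250))² + … = 362.5550
population σ = √(362.5550 / 8) = √45.3194 = 6.7320%
VaR = −(r̄ − z·σ) = −(-0.1250 − 1.645 × 6.7320) = −(-11.1991) = 11.1991%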